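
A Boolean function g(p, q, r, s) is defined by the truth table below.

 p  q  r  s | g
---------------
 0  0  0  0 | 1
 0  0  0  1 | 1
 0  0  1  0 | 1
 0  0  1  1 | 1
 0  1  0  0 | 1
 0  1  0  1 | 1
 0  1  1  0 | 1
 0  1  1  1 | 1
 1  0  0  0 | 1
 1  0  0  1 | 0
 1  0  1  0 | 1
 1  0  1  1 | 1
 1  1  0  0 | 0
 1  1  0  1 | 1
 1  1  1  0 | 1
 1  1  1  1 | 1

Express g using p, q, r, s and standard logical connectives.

g(p, q, r, s) = ((((p · q') · r') · s) + (((p · q) · r') · s'))'

The 0-rows are (1,0,0,1), (1,1,0,0). Take each as a conjunction (p·¬q·¬r·s, p·q·¬r·¬s), form their disjunction, and complement — that gives a formula that is 1 everywhere g is.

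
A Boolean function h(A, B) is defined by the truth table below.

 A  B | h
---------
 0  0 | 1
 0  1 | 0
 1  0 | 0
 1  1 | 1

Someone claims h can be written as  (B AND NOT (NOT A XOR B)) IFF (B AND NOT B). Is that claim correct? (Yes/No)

No

Test each input against both h and the formula:
  A=0, B=0: formula gives 1, h = 1 ✓
  A=0, B=1: formula gives 0, h = 0 ✓
  A=1, B=0: formula gives 1, but h = 0 ✗
Since they disagree at (1,0), the expression is not a correct formula for h.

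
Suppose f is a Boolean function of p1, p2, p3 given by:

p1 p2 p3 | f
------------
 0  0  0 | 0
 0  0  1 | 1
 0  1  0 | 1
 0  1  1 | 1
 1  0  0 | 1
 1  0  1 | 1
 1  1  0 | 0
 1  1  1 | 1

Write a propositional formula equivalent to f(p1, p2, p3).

f(p1, p2, p3) = not (((not p1 and not p2) and not p3) or ((p1 and p2) and not p3))

f is 0 on only 2 rows — (0,0,0), (1,1,0). Writing each as a minterm (¬p1·¬p2·¬p3, p1·p2·¬p3) and OR-ing them characterizes exactly where f=0, so f is the negation of that disjunction.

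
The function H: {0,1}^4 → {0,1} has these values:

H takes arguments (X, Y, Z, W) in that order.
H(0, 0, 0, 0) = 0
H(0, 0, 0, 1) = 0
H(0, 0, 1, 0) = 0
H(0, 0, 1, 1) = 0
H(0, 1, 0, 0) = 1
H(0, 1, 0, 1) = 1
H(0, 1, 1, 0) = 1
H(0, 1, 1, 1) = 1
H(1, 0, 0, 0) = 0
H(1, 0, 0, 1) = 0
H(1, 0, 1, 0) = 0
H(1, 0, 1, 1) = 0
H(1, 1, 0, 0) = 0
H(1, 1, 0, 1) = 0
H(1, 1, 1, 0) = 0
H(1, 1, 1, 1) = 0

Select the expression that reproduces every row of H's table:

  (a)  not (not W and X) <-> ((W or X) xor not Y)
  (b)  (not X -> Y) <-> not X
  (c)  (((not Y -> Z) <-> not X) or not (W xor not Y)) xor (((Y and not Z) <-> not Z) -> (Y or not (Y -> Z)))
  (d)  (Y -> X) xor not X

b

(a): at (0,0,0,0) it gives 1, but H = 0 — eliminated.
(c): at (0,0,0,0) it gives 1, but H = 0 — eliminated.
(d): at (1,0,0,0) it gives 1, but H = 0 — eliminated.
That leaves (b). Evaluating it on every row reproduces the table of H exactly.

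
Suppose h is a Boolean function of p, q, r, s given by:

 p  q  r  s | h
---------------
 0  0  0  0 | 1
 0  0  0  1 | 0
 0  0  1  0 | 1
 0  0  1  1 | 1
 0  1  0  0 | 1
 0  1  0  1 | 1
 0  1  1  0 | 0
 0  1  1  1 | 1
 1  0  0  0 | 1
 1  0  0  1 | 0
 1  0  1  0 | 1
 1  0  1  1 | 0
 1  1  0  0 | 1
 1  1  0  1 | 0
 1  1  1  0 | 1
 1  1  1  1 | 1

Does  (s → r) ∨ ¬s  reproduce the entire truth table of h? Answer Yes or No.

Test each input against both h and the formula:
  p=0, q=0, r=0, s=0: formula gives 1, h = 1 ✓
  p=0, q=0, r=0, s=1: formula gives 0, h = 0 ✓
  p=0, q=0, r=1, s=0: formula gives 1, h = 1 ✓
  p=0, q=0, r=1, s=1: formula gives 1, h = 1 ✓
  …
  p=0, q=1, r=0, s=1: formula gives 0, but h = 1 ✗
A single disagreement suffices: at (0,1,0,1) they differ, so the formula does not compute h.

No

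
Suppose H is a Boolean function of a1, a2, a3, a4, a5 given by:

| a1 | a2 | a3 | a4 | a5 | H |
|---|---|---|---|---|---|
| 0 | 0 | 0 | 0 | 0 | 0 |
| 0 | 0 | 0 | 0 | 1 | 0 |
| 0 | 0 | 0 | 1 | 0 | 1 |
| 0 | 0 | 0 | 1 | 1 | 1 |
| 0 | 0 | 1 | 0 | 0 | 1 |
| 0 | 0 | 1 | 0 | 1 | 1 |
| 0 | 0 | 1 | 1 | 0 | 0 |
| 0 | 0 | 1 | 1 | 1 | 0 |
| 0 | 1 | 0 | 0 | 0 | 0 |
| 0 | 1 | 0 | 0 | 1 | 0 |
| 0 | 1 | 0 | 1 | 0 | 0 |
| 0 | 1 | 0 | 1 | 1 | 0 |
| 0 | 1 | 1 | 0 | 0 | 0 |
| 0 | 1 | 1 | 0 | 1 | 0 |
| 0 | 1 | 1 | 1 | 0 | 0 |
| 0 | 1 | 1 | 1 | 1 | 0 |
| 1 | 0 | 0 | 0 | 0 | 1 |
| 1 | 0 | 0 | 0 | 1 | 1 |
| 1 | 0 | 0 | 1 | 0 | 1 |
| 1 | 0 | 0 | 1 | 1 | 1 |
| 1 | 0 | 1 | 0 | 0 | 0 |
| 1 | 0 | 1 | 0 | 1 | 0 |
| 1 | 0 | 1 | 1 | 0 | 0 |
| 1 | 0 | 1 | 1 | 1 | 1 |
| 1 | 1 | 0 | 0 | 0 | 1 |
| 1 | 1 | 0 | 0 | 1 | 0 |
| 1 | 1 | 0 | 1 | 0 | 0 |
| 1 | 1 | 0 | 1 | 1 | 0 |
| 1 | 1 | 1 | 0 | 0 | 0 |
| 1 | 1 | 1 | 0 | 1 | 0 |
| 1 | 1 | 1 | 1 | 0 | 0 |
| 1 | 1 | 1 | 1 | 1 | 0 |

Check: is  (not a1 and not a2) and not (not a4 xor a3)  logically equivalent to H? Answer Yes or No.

Check the formula against H row by row:
  a1=0, a2=0, a3=0, a4=0, a5=0: formula gives 0, H = 0 ✓
  a1=0, a2=0, a3=0, a4=0, a5=1: formula gives 0, H = 0 ✓
  a1=0, a2=0, a3=0, a4=1, a5=0: formula gives 1, H = 1 ✓
  a1=0, a2=0, a3=0, a4=1, a5=1: formula gives 1, H = 1 ✓
  …
  a1=1, a2=0, a3=0, a4=0, a5=0: formula gives 0, but H = 1 ✗
Since they disagree at (1,0,0,0,0), the expression is not a correct formula for H.

No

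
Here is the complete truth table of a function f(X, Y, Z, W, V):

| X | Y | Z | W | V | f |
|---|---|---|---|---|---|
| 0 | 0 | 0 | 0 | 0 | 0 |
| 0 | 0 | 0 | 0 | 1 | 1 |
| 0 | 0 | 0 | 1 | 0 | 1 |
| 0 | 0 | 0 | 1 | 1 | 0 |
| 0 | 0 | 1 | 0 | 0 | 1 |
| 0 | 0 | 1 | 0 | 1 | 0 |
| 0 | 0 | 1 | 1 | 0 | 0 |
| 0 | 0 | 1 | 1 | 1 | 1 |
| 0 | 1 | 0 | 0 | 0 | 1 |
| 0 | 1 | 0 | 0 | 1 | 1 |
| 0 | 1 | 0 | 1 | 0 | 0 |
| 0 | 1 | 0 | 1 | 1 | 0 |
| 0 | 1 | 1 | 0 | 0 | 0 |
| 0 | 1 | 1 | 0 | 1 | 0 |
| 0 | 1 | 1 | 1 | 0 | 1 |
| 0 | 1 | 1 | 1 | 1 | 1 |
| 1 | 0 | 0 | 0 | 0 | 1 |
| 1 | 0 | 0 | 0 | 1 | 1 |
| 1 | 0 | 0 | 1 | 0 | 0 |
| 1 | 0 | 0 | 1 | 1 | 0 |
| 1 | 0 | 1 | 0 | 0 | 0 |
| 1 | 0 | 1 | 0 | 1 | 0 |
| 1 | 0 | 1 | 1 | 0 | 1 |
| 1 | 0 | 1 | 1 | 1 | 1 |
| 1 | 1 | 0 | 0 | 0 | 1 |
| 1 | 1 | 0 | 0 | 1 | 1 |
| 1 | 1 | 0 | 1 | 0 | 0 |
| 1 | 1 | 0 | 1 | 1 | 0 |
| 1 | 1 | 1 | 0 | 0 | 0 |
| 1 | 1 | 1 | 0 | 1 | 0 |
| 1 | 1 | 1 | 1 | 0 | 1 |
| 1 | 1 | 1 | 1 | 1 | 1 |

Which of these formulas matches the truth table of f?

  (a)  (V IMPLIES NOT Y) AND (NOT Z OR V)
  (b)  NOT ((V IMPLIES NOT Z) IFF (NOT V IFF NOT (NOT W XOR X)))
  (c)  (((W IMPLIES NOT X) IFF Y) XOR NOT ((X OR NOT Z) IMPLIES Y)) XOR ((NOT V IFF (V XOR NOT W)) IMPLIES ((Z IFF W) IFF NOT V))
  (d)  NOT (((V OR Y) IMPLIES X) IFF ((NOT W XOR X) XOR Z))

(a): at (0,0,0,0,0) it gives 1, but f = 0 — eliminated.
(b): at (0,0,0,0,0) it gives 1, but f = 0 — eliminated.
(c): at (0,0,0,1,0) it gives 0, but f = 1 — eliminated.
(d) is the remaining candidate, and it agrees with f on all 32 inputs.

d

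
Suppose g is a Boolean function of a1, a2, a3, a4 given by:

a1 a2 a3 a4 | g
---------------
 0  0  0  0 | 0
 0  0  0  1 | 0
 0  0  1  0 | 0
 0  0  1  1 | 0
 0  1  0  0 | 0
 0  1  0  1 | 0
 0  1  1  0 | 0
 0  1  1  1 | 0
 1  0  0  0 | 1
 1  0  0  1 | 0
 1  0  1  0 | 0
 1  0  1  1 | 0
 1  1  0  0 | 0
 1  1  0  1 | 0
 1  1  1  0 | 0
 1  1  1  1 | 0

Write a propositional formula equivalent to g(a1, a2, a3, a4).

g is 1 on exactly one input, (1,0,0,0), whose minterm is a1·¬a2·¬a3·¬a4. So g is just that conjunction.

g(a1, a2, a3, a4) = ((a1 AND NOT a2) AND NOT a3) AND NOT a4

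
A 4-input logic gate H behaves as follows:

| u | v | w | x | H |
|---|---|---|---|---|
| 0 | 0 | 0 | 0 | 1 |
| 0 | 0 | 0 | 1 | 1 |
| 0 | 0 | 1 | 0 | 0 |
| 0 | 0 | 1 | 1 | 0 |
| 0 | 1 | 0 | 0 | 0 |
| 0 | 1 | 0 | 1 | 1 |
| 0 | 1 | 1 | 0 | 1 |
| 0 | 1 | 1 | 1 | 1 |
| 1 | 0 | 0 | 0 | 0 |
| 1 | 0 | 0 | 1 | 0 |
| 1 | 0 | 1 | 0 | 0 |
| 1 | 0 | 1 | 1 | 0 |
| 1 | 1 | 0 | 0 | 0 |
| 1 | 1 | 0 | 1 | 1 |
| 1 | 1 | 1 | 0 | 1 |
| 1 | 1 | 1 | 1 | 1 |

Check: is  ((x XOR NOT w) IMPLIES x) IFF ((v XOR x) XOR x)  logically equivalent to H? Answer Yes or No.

No

Test each input against both H and the formula:
  u=0, v=0, w=0, x=0: formula gives 1, H = 1 ✓
  u=0, v=0, w=0, x=1: formula gives 0, but H = 1 ✗
A single disagreement suffices: at (0,0,0,1) they differ, so the formula does not compute H.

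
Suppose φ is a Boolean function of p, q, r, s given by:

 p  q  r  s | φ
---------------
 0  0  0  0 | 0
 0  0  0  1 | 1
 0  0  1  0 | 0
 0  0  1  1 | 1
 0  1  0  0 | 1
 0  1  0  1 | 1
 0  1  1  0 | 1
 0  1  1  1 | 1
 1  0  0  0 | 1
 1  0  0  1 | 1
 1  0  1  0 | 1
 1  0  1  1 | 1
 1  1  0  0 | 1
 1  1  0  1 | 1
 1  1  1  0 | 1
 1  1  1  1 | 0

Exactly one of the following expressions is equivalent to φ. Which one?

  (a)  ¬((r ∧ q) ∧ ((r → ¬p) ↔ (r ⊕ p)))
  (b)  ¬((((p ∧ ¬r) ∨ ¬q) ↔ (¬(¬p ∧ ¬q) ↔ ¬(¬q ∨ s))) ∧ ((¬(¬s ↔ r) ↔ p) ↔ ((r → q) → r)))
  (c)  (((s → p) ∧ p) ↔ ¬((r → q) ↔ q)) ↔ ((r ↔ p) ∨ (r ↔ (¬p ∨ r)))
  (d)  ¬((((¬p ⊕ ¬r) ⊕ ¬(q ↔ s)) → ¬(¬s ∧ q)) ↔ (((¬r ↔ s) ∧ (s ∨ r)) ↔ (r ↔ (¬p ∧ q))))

b

(a) disagrees with φ on (0,0,0,0) (formula → 1, table → 0); rule it out.
(c) disagrees with φ on (0,0,0,1) (formula → 0, table → 1); rule it out.
(d) disagrees with φ on (0,0,0,0) (formula → 1, table → 0); rule it out.
(b) is the remaining candidate, and it agrees with φ on all 16 inputs.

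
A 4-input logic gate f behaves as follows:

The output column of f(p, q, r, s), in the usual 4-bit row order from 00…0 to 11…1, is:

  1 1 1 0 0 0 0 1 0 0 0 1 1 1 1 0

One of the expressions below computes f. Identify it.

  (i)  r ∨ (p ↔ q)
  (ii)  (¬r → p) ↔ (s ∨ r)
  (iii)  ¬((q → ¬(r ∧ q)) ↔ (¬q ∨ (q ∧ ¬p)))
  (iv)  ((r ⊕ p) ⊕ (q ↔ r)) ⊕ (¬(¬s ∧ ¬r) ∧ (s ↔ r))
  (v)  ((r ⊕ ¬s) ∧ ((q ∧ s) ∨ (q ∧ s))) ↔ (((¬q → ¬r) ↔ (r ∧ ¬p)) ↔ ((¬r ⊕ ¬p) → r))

iv

(i): at (0,0,1,1) it gives 1, but f = 0 — eliminated.
(ii): at (0,0,0,1) it gives 0, but f = 1 — eliminated.
(iii): at (0,0,0,0) it gives 0, but f = 1 — eliminated.
(v): at (0,0,1,1) it gives 1, but f = 0 — eliminated.
That leaves (iv). Evaluating it on every row reproduces the table of f exactly.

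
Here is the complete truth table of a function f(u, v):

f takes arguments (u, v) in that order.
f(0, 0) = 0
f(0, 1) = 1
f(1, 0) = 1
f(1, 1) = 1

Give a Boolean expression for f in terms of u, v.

f(u, v) = ¬(¬u ∧ ¬v)

f is 0 on exactly one input, (0,0), whose minterm is ¬u·¬v. So f is the negation of that single conjunction.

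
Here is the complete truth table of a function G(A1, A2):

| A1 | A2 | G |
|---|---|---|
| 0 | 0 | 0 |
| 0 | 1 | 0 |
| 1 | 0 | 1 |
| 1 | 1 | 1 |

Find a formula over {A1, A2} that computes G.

The output simply equals A1.

G(A1, A2) = A1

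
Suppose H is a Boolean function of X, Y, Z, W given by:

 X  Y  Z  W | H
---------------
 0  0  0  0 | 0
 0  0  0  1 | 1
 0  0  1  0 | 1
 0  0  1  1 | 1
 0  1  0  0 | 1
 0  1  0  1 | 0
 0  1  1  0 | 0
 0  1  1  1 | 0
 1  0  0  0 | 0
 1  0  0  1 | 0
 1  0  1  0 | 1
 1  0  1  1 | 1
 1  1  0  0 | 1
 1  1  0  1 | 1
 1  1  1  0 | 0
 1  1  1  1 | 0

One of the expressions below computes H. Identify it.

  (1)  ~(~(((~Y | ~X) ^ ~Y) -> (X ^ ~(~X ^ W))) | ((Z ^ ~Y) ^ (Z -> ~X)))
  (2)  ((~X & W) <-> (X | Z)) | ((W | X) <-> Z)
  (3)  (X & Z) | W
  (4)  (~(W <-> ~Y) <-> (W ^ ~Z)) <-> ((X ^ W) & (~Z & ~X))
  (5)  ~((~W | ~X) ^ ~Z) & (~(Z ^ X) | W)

4

(1): at (0,0,0,0) it gives 1, but H = 0 — eliminated.
(2): at (0,0,0,0) it gives 1, but H = 0 — eliminated.
(3): at (0,0,1,0) it gives 0, but H = 1 — eliminated.
(5): at (0,0,0,0) it gives 1, but H = 0 — eliminated.
That leaves (4). Evaluating it on every row reproduces the table of H exactly.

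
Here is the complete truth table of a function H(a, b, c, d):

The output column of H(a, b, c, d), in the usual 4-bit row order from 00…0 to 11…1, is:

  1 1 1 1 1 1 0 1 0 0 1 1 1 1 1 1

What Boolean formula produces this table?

H is 0 on only 3 rows — (0,1,1,0), (1,0,0,0), (1,0,0,1). Writing each as a minterm (¬a·b·c·¬d, a·¬b·¬c·¬d, a·¬b·¬c·d) and OR-ing them characterizes exactly where H=0, so H is the negation of that disjunction.

H(a, b, c, d) = ~(((((~a & b) & c) & ~d) | (((a & ~b) & ~c) & ~d)) | (((a & ~b) & ~c) & d))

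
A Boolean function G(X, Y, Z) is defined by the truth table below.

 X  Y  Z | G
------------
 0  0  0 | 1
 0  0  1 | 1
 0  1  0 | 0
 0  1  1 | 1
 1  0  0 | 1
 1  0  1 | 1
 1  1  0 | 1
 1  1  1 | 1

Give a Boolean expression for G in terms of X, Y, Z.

Only row (0,1,0) gives 0. So G is 1 everywhere except there — the complement of the minterm ¬X·Y·¬Z.

G(X, Y, Z) = ((X' · Y) · Z')'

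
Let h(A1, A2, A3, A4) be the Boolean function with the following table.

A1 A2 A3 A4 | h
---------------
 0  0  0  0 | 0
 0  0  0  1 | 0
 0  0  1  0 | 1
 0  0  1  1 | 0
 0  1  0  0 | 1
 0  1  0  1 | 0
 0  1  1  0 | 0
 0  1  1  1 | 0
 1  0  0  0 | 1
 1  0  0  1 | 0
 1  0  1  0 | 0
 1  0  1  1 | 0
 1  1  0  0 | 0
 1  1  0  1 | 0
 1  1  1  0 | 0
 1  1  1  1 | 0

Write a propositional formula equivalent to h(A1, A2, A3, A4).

h(A1, A2, A3, A4) = ((((¬A1 ∧ ¬A2) ∧ A3) ∧ ¬A4) ∨ (((¬A1 ∧ A2) ∧ ¬A3) ∧ ¬A4)) ∨ (((A1 ∧ ¬A2) ∧ ¬A3) ∧ ¬A4)

Collect the rows where h=1 — (0,0,1,0), (0,1,0,0), (1,0,0,0) — and write one minterm per row: ¬A1·¬A2·A3·¬A4, ¬A1·A2·¬A3·¬A4, A1·¬A2·¬A3·¬A4. Their union (logical OR) reproduces the table exactly.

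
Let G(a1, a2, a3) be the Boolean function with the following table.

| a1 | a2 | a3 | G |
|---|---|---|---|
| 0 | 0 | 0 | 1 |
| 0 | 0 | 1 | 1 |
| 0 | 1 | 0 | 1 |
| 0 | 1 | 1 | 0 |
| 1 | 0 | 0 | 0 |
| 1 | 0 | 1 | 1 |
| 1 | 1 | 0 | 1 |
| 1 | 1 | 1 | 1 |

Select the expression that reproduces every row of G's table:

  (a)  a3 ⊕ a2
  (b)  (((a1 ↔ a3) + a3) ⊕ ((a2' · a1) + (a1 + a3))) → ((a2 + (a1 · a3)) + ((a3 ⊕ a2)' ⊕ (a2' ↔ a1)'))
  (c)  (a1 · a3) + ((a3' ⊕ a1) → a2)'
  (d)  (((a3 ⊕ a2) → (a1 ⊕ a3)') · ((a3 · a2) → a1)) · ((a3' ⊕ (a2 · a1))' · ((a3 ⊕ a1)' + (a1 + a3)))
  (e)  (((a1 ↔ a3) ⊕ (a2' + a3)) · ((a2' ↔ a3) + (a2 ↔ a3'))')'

(a): at (0,0,0) it gives 0, but G = 1 — eliminated.
(b): at (0,0,0) it gives 0, but G = 1 — eliminated.
(c): at (0,0,1) it gives 0, but G = 1 — eliminated.
(d): at (0,0,0) it gives 0, but G = 1 — eliminated.
Only (e) survives; checking it on all 8 rows confirms it matches G.

e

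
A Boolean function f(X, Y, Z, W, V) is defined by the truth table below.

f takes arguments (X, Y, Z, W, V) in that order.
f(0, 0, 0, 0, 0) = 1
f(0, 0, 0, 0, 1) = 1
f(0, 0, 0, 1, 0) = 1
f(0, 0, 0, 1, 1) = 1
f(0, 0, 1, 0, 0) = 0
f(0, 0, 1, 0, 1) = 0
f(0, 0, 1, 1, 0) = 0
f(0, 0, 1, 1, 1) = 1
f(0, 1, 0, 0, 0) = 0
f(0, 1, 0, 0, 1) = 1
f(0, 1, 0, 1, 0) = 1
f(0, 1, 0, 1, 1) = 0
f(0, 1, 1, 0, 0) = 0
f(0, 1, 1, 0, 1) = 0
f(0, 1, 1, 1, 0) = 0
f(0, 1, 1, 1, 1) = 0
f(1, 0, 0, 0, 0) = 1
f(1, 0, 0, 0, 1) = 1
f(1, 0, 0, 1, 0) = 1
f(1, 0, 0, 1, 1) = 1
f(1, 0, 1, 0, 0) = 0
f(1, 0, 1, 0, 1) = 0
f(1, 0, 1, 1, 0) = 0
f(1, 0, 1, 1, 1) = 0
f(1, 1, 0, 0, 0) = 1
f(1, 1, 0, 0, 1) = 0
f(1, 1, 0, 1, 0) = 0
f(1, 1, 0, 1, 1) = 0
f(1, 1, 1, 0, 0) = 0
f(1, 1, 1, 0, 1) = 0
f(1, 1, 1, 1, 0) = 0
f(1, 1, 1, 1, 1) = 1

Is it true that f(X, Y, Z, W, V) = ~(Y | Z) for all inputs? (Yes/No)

No

Evaluate ~(Y | Z) on each row and compare to f:
  X=0, Y=0, Z=0, W=0, V=0: formula gives 1, f = 1 ✓
  X=0, Y=0, Z=0, W=0, V=1: formula gives 1, f = 1 ✓
  X=0, Y=0, Z=0, W=1, V=0: formula gives 1, f = 1 ✓
  X=0, Y=0, Z=0, W=1, V=1: formula gives 1, f = 1 ✓
  …
  X=0, Y=0, Z=1, W=1, V=1: formula gives 0, but f = 1 ✗
Since they disagree at (0,0,1,1,1), the expression is not a correct formula for f.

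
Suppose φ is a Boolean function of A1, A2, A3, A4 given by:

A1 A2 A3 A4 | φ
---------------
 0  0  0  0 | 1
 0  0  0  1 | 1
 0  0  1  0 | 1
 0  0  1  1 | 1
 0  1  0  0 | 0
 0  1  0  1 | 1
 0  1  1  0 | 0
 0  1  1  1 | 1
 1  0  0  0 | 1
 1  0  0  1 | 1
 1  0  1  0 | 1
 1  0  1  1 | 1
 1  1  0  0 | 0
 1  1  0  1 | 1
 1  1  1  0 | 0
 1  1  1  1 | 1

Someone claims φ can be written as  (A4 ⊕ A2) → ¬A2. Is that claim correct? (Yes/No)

Evaluate (A4 ⊕ A2) → ¬A2 on each row and compare to φ:
  A1=0, A2=0, A3=0, A4=0: formula gives 1, φ = 1 ✓
  A1=0, A2=0, A3=0, A4=1: formula gives 1, φ = 1 ✓
  A1=0, A2=0, A3=1, A4=0: formula gives 1, φ = 1 ✓
  A1=0, A2=0, A3=1, A4=1: formula gives 1, φ = 1 ✓
  … (the remaining 12 rows also agree.)
No disagreement on any input; they are logically equivalent.

Yes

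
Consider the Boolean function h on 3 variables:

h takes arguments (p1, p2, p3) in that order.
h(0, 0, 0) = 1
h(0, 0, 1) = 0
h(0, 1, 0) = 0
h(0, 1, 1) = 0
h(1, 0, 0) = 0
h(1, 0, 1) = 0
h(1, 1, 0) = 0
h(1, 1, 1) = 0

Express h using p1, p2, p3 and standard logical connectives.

h(p1, p2, p3) = ~((p1 | p2) | p3)

The output is 1 only when every input is 0 — NOR of all inputs.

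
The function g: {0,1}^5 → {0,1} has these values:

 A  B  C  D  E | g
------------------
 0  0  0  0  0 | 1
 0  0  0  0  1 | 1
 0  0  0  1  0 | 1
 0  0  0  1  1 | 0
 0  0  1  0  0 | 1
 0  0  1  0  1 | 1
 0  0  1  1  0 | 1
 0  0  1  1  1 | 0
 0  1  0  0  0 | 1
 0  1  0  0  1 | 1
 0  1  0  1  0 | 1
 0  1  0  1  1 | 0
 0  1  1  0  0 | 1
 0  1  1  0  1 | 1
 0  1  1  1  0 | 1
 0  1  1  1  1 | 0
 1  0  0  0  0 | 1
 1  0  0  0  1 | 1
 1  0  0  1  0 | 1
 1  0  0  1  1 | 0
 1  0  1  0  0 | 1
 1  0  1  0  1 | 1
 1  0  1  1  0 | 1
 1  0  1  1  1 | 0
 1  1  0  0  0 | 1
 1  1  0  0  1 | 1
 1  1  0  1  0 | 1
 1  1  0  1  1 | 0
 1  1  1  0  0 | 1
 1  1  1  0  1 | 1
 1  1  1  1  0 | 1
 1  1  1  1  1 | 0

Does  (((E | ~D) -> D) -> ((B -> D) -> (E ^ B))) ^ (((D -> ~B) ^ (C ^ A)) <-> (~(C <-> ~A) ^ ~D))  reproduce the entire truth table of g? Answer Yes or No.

Evaluate (((E | ~D) -> D) -> ((B -> D) -> (E ^ B))) ^ (((D -> ~B) ^ (C ^ A)) <-> (~(C <-> ~A) ^ ~D)) on each row and compare to g:
  A=0, B=0, C=0, D=0, E=0: formula gives 1, g = 1 ✓
  A=0, B=0, C=0, D=0, E=1: formula gives 1, g = 1 ✓
  A=0, B=0, C=0, D=1, E=0: formula gives 1, g = 1 ✓
  A=0, B=0, C=0, D=1, E=1: formula gives 0, g = 0 ✓
  … (the remaining 28 rows also agree.)
No disagreement on any input; they are logically equivalent.

Yes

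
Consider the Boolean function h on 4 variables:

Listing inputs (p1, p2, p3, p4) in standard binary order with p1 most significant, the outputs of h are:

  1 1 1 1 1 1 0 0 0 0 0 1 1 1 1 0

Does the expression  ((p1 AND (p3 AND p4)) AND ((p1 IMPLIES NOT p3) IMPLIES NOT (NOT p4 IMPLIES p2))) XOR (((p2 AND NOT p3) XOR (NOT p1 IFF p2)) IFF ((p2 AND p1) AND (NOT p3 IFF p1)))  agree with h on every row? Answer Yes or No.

Check the formula against h row by row:
  p1=0, p2=0, p3=0, p4=0: formula gives 1, h = 1 ✓
  p1=0, p2=0, p3=0, p4=1: formula gives 1, h = 1 ✓
  p1=0, p2=0, p3=1, p4=0: formula gives 1, h = 1 ✓
  p1=0, p2=0, p3=1, p4=1: formula gives 1, h = 1 ✓
  …and likewise for the remaining 12 rows.
Every row agrees, so the formula is equivalent.

Yes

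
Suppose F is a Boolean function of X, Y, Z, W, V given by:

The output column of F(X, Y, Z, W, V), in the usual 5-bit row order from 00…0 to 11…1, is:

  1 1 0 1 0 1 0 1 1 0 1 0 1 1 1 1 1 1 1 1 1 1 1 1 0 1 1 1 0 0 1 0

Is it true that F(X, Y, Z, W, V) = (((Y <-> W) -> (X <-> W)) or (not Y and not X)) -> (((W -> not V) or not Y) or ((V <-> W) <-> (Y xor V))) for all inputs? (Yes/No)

No

Check the formula against F row by row:
  X=0, Y=0, Z=0, W=0, V=0: formula gives 1, F = 1 ✓
  X=0, Y=0, Z=0, W=0, V=1: formula gives 1, F = 1 ✓
  X=0, Y=0, Z=0, W=1, V=0: formula gives 1, but F = 0 ✗
Row (0,0,0,1,0) is a counterexample, so the formula is not equivalent to F.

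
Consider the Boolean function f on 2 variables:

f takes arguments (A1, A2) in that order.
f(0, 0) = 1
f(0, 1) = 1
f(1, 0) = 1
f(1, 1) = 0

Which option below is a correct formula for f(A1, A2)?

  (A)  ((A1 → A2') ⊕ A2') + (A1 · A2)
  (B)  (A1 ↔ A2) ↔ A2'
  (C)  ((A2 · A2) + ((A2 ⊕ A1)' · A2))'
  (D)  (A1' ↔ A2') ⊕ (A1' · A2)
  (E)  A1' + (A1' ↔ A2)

E

(A) fails at (0,0): the formula yields 0, f is 1.
(B) fails at (1,0): the formula yields 0, f is 1.
(C) fails at (0,1): the formula yields 0, f is 1.
(D) fails at (1,0): the formula yields 0, f is 1.
Only (E) survives; checking it on all 4 rows confirms it matches f.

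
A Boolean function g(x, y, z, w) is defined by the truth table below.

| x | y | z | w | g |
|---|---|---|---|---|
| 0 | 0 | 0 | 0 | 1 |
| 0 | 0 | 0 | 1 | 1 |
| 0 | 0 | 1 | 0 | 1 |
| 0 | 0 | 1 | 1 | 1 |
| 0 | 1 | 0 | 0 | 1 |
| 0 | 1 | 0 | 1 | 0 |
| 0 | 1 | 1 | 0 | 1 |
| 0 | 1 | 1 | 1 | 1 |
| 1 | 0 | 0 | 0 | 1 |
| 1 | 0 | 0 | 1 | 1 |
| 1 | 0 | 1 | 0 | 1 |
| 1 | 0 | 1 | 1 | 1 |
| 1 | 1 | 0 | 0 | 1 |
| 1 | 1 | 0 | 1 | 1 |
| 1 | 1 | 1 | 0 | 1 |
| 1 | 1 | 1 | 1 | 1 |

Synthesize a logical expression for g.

g(x, y, z, w) = ~(((~x & y) & ~z) & w)

g is 0 on exactly one input, (0,1,0,1), whose minterm is ¬x·y·¬z·w. So g is the negation of that single conjunction.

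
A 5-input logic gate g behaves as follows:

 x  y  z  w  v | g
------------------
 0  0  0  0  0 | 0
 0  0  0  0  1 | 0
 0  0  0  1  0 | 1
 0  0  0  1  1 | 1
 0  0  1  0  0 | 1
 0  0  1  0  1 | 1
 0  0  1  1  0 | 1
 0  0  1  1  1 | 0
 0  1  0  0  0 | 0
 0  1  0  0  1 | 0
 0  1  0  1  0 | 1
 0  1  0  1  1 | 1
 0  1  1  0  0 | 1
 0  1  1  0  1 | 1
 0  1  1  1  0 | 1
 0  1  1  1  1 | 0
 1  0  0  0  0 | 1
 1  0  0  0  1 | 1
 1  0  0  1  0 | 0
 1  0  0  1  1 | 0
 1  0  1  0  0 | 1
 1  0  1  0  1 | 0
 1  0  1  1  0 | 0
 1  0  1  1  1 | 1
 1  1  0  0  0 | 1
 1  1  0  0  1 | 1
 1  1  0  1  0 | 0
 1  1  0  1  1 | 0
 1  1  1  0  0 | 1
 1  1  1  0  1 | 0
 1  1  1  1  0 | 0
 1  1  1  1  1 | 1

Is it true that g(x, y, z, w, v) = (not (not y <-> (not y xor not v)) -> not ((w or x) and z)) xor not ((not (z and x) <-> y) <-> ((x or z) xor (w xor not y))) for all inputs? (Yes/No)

Check the formula against g row by row:
  x=0, y=0, z=0, w=0, v=0: formula gives 0, g = 0 ✓
  x=0, y=0, z=0, w=0, v=1: formula gives 0, g = 0 ✓
  x=0, y=0, z=0, w=1, v=0: formula gives 1, g = 1 ✓
  x=0, y=0, z=0, w=1, v=1: formula gives 1, g = 1 ✓
  …and likewise for the remaining 28 rows.
Every row agrees, so the formula is equivalent.

Yes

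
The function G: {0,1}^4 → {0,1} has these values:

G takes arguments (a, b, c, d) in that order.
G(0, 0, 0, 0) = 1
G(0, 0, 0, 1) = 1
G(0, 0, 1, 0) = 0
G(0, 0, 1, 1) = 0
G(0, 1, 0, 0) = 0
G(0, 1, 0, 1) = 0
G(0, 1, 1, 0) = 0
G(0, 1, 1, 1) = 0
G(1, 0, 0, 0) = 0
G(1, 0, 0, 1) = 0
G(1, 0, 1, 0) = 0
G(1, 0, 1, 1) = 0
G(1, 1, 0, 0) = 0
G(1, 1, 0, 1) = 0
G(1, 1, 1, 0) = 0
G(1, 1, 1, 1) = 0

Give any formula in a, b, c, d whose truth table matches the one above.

G(a, b, c, d) = (((~a & ~b) & ~c) & ~d) | (((~a & ~b) & ~c) & d)

Collect the rows where G=1 — (0,0,0,0), (0,0,0,1) — and write one minterm per row: ¬a·¬b·¬c·¬d, ¬a·¬b·¬c·d. Their union (logical OR) reproduces the table exactly.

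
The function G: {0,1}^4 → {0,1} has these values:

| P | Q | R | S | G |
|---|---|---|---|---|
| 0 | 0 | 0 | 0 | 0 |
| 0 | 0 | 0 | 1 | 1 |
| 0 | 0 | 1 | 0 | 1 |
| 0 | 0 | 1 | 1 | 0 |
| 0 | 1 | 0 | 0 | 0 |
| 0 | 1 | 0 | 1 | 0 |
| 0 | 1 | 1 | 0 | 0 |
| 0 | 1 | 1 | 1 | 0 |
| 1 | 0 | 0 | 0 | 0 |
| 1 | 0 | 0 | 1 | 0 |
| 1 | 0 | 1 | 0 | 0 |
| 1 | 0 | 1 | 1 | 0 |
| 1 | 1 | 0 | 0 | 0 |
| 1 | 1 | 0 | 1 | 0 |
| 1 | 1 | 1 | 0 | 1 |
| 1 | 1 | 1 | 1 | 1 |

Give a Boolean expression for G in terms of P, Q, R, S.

Collect the rows where G=1 — (0,0,0,1), (0,0,1,0), (1,1,1,0), (1,1,1,1) — and write one minterm per row: ¬P·¬Q·¬R·S, ¬P·¬Q·R·¬S, P·Q·R·¬S, P·Q·R·S. Their union (logical OR) reproduces the table exactly.

G(P, Q, R, S) = (((((¬P ∧ ¬Q) ∧ ¬R) ∧ S) ∨ (((¬P ∧ ¬Q) ∧ R) ∧ ¬S)) ∨ (((P ∧ Q) ∧ R) ∧ ¬S)) ∨ (((P ∧ Q) ∧ R) ∧ S)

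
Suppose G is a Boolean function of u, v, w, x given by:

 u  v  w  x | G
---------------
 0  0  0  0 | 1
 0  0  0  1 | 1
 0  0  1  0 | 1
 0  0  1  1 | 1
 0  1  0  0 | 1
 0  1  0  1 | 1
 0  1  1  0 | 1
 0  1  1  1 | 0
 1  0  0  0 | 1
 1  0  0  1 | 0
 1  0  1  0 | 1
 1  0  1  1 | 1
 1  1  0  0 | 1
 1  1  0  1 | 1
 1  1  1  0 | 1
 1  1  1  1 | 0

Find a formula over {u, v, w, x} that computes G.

The 0-rows are (0,1,1,1), (1,0,0,1), (1,1,1,1). Take each as a conjunction (¬u·v·w·x, u·¬v·¬w·x, u·v·w·x), form their disjunction, and complement — that gives a formula that is 1 everywhere G is.

G(u, v, w, x) = (((((u' · v) · w) · x) + (((u · v') · w') · x)) + (((u · v) · w) · x))'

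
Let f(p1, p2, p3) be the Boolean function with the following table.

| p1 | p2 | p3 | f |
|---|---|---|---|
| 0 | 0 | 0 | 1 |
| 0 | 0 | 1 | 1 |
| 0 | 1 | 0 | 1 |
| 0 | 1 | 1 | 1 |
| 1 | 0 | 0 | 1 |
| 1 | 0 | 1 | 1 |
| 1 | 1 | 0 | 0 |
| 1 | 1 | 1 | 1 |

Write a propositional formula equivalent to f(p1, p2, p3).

f is 0 on exactly one input, (1,1,0), whose minterm is p1·p2·¬p3. So f is the negation of that single conjunction.

f(p1, p2, p3) = not ((p1 and p2) and not p3)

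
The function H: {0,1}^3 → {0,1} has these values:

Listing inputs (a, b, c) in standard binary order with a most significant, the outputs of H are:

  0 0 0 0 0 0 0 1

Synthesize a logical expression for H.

The output is 1 only when every input is 1 — the AND of all inputs.

H(a, b, c) = (a ∧ b) ∧ c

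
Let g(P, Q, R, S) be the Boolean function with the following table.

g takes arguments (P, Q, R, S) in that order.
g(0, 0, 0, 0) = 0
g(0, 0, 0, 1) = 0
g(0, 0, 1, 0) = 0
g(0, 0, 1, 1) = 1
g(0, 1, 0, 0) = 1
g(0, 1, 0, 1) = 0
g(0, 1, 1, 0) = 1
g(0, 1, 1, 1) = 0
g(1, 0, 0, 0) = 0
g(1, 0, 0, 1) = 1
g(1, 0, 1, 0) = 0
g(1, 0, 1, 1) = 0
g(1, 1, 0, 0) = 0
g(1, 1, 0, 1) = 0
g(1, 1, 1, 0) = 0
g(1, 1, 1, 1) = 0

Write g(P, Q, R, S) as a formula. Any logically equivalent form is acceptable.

g(P, Q, R, S) = (((((NOT P AND NOT Q) AND R) AND S) OR (((NOT P AND Q) AND NOT R) AND NOT S)) OR (((NOT P AND Q) AND R) AND NOT S)) OR (((P AND NOT Q) AND NOT R) AND S)

Collect the rows where g=1 — (0,0,1,1), (0,1,0,0), (0,1,1,0), (1,0,0,1) — and write one minterm per row: ¬P·¬Q·R·S, ¬P·Q·¬R·¬S, ¬P·Q·R·¬S, P·¬Q·¬R·S. Their union (logical OR) reproduces the table exactly.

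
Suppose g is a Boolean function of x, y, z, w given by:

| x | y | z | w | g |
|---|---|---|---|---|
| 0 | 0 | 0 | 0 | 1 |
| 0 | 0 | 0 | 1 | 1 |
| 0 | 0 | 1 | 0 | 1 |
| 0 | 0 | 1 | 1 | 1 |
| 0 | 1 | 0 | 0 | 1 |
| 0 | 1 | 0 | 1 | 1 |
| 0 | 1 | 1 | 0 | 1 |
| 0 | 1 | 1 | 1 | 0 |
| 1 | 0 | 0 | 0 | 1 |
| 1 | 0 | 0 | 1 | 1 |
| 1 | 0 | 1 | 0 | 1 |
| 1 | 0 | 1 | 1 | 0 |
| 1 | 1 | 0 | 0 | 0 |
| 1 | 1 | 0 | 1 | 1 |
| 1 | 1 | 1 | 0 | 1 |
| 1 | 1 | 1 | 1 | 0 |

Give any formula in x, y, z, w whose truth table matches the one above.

g(x, y, z, w) = not ((((((not x and y) and z) and w) or (((x and not y) and z) and w)) or (((x and y) and not z) and not w)) or (((x and y) and z) and w))

There are just 4 zero rows: (0,1,1,1), (1,0,1,1), (1,1,0,0), (1,1,1,1). Their minterms are ¬x·y·z·w, x·¬y·z·w, x·y·¬z·¬w, x·y·z·w; the OR of those covers precisely the 0-outputs, and negating it yields g.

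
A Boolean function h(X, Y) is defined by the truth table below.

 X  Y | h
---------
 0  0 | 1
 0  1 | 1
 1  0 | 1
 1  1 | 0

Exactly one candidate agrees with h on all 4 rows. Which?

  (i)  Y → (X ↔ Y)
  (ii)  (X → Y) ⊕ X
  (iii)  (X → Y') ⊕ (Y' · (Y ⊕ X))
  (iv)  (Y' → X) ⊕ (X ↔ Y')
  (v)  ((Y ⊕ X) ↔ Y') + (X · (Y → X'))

ii

(i): at (0,1) it gives 0, but h = 1 — eliminated.
(iii): at (1,0) it gives 0, but h = 1 — eliminated.
(iv): at (0,0) it gives 0, but h = 1 — eliminated.
(v): at (0,0) it gives 0, but h = 1 — eliminated.
(ii) is the remaining candidate, and it agrees with h on all 4 inputs.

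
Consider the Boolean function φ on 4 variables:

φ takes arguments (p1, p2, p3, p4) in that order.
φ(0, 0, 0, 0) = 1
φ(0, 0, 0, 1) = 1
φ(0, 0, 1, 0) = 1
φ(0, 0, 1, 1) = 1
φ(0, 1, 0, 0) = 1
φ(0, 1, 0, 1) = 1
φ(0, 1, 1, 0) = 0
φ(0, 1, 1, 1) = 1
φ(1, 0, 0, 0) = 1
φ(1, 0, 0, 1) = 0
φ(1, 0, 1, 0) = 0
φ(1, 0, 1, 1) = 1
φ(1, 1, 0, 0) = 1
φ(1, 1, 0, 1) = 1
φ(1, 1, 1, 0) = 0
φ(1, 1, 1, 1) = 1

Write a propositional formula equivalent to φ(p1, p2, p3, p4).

φ(p1, p2, p3, p4) = ¬((((((¬p1 ∧ p2) ∧ p3) ∧ ¬p4) ∨ (((p1 ∧ ¬p2) ∧ ¬p3) ∧ p4)) ∨ (((p1 ∧ ¬p2) ∧ p3) ∧ ¬p4)) ∨ (((p1 ∧ p2) ∧ p3) ∧ ¬p4))

φ is 0 on only 4 rows — (0,1,1,0), (1,0,0,1), (1,0,1,0), (1,1,1,0). Writing each as a minterm (¬p1·p2·p3·¬p4, p1·¬p2·¬p3·p4, p1·¬p2·p3·¬p4, p1·p2·p3·¬p4) and OR-ing them characterizes exactly where φ=0, so φ is the negation of that disjunction.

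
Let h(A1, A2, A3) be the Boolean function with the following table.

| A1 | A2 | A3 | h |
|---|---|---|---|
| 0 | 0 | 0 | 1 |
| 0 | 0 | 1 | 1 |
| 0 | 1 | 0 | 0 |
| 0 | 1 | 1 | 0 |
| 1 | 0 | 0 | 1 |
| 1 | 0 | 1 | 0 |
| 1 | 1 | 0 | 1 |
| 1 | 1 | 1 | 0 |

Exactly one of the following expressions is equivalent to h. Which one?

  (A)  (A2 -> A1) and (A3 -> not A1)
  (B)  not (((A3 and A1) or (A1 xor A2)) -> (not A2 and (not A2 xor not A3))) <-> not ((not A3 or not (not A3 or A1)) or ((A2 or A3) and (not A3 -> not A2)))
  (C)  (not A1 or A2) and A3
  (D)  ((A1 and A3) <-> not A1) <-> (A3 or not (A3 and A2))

A

(B) disagrees with h on (1,0,0) (formula → 0, table → 1); rule it out.
(C) disagrees with h on (0,0,0) (formula → 0, table → 1); rule it out.
(D) disagrees with h on (0,0,0) (formula → 0, table → 1); rule it out.
That leaves (A). Evaluating it on every row reproduces the table of h exactly.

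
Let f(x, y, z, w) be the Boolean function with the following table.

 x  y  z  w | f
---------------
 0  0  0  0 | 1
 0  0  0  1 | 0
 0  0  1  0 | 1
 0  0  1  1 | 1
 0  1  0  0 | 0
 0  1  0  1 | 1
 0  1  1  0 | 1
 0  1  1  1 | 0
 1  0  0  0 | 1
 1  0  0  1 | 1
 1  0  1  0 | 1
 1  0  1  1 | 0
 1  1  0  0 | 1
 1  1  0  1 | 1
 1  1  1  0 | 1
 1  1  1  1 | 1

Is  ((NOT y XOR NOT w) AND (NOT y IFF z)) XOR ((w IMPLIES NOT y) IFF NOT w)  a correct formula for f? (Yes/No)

No

Evaluate ((NOT y XOR NOT w) AND (NOT y IFF z)) XOR ((w IMPLIES NOT y) IFF NOT w) on each row and compare to f:
  x=0, y=0, z=0, w=0: formula gives 1, f = 1 ✓
  x=0, y=0, z=0, w=1: formula gives 0, f = 0 ✓
  x=0, y=0, z=1, w=0: formula gives 1, f = 1 ✓
  x=0, y=0, z=1, w=1: formula gives 1, f = 1 ✓
  …
  x=0, y=1, z=1, w=1: formula gives 1, but f = 0 ✗
A single disagreement suffices: at (0,1,1,1) they differ, so the formula does not compute f.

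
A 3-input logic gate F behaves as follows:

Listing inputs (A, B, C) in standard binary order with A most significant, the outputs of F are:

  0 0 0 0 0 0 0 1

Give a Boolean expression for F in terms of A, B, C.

F(A, B, C) = (A · B) · C

F is 1 on exactly one input, (1,1,1), whose minterm is A·B·C. So F is just that conjunction.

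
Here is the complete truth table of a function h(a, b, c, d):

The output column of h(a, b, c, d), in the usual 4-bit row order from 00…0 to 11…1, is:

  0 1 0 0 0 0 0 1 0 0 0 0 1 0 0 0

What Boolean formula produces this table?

h(a, b, c, d) = ((((~a & ~b) & ~c) & d) | (((~a & b) & c) & d)) | (((a & b) & ~c) & ~d)

Collect the rows where h=1 — (0,0,0,1), (0,1,1,1), (1,1,0,0) — and write one minterm per row: ¬a·¬b·¬c·d, ¬a·b·c·d, a·b·¬c·¬d. Their union (logical OR) reproduces the table exactly.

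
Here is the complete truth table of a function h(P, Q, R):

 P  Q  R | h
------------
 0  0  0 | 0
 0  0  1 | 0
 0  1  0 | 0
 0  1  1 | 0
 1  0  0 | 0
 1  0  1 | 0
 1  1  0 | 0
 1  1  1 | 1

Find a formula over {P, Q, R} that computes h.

The output is 1 only when every input is 1 — the AND of all inputs.

h(P, Q, R) = (P & Q) & R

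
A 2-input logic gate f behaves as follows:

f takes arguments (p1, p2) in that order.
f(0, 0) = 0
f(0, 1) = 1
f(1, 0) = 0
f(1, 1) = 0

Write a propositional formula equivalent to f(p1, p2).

1 only at (0,1): NOT p1 AND p2.

f(p1, p2) = NOT p1 AND p2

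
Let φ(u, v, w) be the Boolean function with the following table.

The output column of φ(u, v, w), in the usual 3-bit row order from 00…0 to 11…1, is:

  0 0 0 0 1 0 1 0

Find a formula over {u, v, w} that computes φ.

Collect the rows where φ=1 — (1,0,0), (1,1,0) — and write one minterm per row: u·¬v·¬w, u·v·¬w. Their union (logical OR) reproduces the table exactly.

φ(u, v, w) = ((u AND NOT v) AND NOT w) OR ((u AND v) AND NOT w)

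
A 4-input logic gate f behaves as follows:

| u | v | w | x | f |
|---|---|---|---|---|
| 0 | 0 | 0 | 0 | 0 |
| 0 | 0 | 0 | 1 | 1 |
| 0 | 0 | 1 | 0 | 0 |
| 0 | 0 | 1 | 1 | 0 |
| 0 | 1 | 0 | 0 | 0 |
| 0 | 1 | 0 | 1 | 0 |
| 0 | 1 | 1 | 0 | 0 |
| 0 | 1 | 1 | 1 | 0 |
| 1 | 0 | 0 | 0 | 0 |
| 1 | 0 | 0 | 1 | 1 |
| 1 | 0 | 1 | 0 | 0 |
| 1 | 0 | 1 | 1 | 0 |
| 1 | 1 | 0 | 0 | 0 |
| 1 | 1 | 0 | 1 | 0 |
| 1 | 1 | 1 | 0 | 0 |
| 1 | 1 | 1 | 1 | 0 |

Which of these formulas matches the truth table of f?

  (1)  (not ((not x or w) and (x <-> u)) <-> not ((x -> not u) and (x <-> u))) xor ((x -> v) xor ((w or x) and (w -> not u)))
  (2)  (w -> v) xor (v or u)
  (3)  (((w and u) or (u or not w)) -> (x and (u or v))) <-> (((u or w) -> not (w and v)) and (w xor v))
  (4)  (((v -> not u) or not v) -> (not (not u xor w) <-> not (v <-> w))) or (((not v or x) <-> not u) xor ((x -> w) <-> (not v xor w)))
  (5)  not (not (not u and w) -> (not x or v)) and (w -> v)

(1) fails at (0,0,0,1): the formula yields 0, f is 1.
(2) fails at (0,0,0,0): the formula yields 1, f is 0.
(3) fails at (0,0,0,0): the formula yields 1, f is 0.
(4) fails at (0,0,0,0): the formula yields 1, f is 0.
(5) is the remaining candidate, and it agrees with f on all 16 inputs.

5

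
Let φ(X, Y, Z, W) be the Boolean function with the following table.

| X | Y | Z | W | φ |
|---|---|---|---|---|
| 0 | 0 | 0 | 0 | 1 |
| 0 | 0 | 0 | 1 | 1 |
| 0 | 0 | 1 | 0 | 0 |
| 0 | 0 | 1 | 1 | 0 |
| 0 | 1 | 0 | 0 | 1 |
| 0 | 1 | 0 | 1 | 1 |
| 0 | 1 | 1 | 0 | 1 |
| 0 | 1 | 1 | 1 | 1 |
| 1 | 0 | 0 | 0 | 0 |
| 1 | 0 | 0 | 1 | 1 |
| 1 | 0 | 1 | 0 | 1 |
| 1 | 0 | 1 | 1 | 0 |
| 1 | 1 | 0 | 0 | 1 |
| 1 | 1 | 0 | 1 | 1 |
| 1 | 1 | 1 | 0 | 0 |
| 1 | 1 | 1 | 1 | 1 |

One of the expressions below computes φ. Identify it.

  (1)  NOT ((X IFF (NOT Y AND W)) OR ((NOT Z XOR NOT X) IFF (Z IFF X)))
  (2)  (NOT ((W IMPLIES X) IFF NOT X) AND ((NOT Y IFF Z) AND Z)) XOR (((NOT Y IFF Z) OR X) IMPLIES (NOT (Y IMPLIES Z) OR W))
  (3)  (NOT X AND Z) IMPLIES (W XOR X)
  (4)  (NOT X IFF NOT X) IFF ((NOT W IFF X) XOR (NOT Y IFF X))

(1) disagrees with φ on (0,0,0,0) (formula → 0, table → 1); rule it out.
(3) disagrees with φ on (0,0,1,1) (formula → 1, table → 0); rule it out.
(4) disagrees with φ on (0,0,0,0) (formula → 0, table → 1); rule it out.
Only (2) survives; checking it on all 16 rows confirms it matches φ.

2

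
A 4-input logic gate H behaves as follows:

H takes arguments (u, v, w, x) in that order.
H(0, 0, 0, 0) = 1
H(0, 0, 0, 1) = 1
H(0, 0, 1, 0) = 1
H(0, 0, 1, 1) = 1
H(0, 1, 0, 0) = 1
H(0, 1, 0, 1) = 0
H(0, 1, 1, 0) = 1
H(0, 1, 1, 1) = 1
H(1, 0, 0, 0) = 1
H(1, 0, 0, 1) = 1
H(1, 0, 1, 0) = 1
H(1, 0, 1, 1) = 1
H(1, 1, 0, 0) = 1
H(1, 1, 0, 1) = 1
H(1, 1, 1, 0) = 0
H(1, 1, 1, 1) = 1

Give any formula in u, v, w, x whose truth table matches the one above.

There are just 2 zero rows: (0,1,0,1), (1,1,1,0). Their minterms are ¬u·v·¬w·x, u·v·w·¬x; the OR of those covers precisely the 0-outputs, and negating it yields H.

H(u, v, w, x) = not ((((not u and v) and not w) and x) or (((u and v) and w) and not x))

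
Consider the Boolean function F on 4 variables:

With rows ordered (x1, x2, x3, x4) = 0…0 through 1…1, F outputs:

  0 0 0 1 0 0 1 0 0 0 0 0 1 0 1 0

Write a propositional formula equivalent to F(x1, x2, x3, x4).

The 1-rows are (0,0,1,1), (0,1,1,0), (1,1,0,0), (1,1,1,0). Each contributes one minterm — ¬x1·¬x2·x3·x4; ¬x1·x2·x3·¬x4; x1·x2·¬x3·¬x4; x1·x2·x3·¬x4 — and their disjunction is a sum-of-products form of F.

F(x1, x2, x3, x4) = (((((~x1 & ~x2) & x3) & x4) | (((~x1 & x2) & x3) & ~x4)) | (((x1 & x2) & ~x3) & ~x4)) | (((x1 & x2) & x3) & ~x4)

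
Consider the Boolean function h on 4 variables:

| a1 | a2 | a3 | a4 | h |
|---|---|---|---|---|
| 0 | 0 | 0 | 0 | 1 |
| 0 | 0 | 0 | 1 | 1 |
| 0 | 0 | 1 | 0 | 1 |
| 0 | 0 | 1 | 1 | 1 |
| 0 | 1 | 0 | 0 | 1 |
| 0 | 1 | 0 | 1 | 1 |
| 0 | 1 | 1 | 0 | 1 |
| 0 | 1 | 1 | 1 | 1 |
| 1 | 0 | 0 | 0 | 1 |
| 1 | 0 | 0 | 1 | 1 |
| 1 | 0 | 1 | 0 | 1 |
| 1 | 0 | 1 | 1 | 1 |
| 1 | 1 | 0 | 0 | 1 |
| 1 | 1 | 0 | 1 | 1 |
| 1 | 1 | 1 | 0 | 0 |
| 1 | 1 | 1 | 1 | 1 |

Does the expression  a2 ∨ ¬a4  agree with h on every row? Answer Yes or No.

Test each input against both h and the formula:
  a1=0, a2=0, a3=0, a4=0: formula gives 1, h = 1 ✓
  a1=0, a2=0, a3=0, a4=1: formula gives 0, but h = 1 ✗
Since they disagree at (0,0,0,1), the expression is not a correct formula for h.

No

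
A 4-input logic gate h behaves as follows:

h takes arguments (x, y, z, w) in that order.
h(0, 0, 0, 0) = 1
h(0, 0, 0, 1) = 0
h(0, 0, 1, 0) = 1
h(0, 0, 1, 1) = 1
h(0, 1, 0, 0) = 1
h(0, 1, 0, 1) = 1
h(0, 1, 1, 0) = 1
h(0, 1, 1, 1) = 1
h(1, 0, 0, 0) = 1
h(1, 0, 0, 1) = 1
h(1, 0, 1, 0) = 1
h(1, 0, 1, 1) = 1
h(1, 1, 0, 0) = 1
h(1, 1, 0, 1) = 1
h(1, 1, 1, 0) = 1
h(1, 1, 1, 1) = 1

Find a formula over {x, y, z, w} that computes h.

h is 0 on exactly one input, (0,0,0,1), whose minterm is ¬x·¬y·¬z·w. So h is the negation of that single conjunction.

h(x, y, z, w) = not (((not x and not y) and not z) and w)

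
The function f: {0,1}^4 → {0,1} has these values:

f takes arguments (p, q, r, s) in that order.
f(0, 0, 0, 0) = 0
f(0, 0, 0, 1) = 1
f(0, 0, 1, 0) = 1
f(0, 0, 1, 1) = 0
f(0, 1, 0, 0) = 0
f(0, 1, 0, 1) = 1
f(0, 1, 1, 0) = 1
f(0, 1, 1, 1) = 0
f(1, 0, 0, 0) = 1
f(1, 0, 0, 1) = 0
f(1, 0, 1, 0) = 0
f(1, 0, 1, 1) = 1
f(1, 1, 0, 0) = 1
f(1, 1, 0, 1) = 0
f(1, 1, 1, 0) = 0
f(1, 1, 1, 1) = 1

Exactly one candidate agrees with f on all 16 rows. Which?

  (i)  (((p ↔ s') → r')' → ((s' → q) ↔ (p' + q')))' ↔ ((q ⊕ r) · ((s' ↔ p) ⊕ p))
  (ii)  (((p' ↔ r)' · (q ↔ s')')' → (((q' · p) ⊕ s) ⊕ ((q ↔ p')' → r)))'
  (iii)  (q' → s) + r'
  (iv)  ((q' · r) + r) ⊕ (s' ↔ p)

(i) disagrees with f on (0,0,0,0) (formula → 1, table → 0); rule it out.
(ii) disagrees with f on (0,0,0,1) (formula → 0, table → 1); rule it out.
(iii) disagrees with f on (0,0,0,0) (formula → 1, table → 0); rule it out.
Only (iv) survives; checking it on all 16 rows confirms it matches f.

iv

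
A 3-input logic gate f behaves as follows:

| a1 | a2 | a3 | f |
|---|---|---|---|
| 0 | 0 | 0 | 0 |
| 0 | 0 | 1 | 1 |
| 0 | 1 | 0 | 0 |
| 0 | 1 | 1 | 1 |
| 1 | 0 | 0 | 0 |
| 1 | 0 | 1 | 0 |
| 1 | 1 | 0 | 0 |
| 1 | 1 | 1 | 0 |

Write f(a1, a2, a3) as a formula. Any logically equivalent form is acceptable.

f(a1, a2, a3) = ((NOT a1 AND NOT a2) AND a3) OR ((NOT a1 AND a2) AND a3)

Collect the rows where f=1 — (0,0,1), (0,1,1) — and write one minterm per row: ¬a1·¬a2·a3, ¬a1·a2·a3. Their union (logical OR) reproduces the table exactly.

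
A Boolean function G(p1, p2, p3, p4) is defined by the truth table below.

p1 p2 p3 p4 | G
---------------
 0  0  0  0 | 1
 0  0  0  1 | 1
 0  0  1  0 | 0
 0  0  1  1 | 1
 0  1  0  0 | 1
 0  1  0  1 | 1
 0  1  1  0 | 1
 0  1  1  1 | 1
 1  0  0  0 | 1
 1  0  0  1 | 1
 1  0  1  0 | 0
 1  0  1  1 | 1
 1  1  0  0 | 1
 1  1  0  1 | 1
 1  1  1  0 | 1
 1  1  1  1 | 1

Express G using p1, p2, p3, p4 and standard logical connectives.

The 0-rows are (0,0,1,0), (1,0,1,0). Take each as a conjunction (¬p1·¬p2·p3·¬p4, p1·¬p2·p3·¬p4), form their disjunction, and complement — that gives a formula that is 1 everywhere G is.

G(p1, p2, p3, p4) = ¬((((¬p1 ∧ ¬p2) ∧ p3) ∧ ¬p4) ∨ (((p1 ∧ ¬p2) ∧ p3) ∧ ¬p4))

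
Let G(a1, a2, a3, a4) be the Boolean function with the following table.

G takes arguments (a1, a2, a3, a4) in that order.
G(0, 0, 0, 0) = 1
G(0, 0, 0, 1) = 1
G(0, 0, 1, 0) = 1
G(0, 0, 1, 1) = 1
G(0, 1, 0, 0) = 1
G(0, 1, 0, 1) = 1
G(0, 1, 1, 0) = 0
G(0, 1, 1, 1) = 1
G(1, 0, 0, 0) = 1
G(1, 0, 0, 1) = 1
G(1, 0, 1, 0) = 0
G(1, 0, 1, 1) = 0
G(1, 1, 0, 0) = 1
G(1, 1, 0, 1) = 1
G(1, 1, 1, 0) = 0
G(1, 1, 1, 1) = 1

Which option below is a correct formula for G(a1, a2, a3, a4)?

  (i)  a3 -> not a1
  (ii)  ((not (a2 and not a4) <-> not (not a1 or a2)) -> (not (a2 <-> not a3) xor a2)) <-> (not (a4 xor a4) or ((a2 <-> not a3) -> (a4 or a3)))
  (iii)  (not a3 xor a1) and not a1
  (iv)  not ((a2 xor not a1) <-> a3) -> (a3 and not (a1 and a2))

(i) fails at (0,1,1,0): the formula yields 1, G is 0.
(iii) fails at (0,0,1,0): the formula yields 0, G is 1.
(iv) fails at (0,0,0,0): the formula yields 0, G is 1.
Only (ii) survives; checking it on all 16 rows confirms it matches G.

ii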